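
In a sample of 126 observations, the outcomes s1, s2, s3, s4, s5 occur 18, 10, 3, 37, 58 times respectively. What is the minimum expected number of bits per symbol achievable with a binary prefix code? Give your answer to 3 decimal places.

1.889 bits/symbol

Probabilities are the counts divided by 126.
Repeatedly combine the two least-probable nodes; the expected code length is the sum of the merged weights.
merge 1/42 + 5/63 → 13/126
merge 13/126 + 1/7 → 31/126
merge 31/126 + 37/126 → 34/63
merge 29/63 + 34/63 → 1
L = 13/126 + 31/126 + 34/63 + 1 = 17/9 ≈ 1.889 bits/symbol.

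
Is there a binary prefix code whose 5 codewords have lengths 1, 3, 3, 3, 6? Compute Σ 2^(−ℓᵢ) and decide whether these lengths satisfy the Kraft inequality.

0.890625; yes

With common denominator 2^6 = 64: Σ 2^(−ℓᵢ) = 32/64 + 8/64 + 8/64 + 8/64 + 1/64 = 57/64 = 0.890625.
Kraft's inequality requires Σ ≤ 1; here Σ = 0.890625 ≤ 1, so such a prefix code exists.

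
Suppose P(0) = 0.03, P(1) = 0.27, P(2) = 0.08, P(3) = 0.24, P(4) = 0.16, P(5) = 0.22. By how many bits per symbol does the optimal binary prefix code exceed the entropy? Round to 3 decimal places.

Entropy H = −Σ p log₂ p ≈ 2.3510 bits.
Huffman merges: 3/100+2/25→11/100; 11/100+4/25→27/100; 11/50+6/25→23/50; 27/100+27/100→27/50; 23/50+27/50→1. L = 119/50 ≈ 2.3800.
L − H = 2.3800 − 2.3510 = 0.029 bits.

0.029 bits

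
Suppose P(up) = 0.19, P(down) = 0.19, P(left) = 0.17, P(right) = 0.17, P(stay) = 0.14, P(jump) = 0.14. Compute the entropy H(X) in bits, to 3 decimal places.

H = −Σ pᵢ log₂ pᵢ.
−0.19·log₂(0.19) = 0.4552
−0.19·log₂(0.19) = 0.4552
−0.17·log₂(0.17) = 0.4346
−0.17·log₂(0.17) = 0.4346
−0.14·log₂(0.14) = 0.3971
−0.14·log₂(0.14) = 0.3971
Sum ≈ 2.5738 → 2.574 bits.

2.574 bits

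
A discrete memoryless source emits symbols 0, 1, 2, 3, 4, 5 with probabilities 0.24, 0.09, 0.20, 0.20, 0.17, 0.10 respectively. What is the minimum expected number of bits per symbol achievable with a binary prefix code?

2.55 bits/symbol

Repeatedly combine the two least-probable nodes; the expected code length is the sum of the merged weights.
merge 9/100 + 1/10 → 19/100
merge 17/100 + 19/100 → 9/25
merge 1/5 + 1/5 → 2/5
merge 6/25 + 9/25 → 3/5
merge 2/5 + 3/5 → 1
L = 19/100 + 9/25 + 2/5 + 3/5 + 1 = 51/20 = 2.55 bits/symbol.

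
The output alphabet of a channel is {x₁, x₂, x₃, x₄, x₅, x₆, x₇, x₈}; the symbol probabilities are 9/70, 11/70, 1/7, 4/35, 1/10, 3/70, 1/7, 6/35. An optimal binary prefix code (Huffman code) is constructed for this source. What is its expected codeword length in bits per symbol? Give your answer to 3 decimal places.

Repeatedly combine the two least-probable nodes; the expected code length is the sum of the merged weights.
merge 3/70 + 1/10 → 1/7
merge 4/35 + 9/70 → 17/70
merge 1/7 + 1/7 → 2/7
merge 1/7 + 11/70 → 3/10
merge 6/35 + 17/70 → 29/70
merge 2/7 + 3/10 → 41/70
merge 29/70 + 41/70 → 1
L = 1/7 + 17/70 + 2/7 + 3/10 + 29/70 + 41/70 + 1 = 104/35 ≈ 2.971 bits/symbol.

2.971 bits/symbol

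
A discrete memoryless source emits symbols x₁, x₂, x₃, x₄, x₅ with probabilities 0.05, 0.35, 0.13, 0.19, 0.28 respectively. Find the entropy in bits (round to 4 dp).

2.0983 bits

H = −Σ pᵢ log₂ pᵢ.
−0.05·log₂(0.05) = 0.2161
−0.35·log₂(0.35) = 0.5301
−0.13·log₂(0.13) = 0.3826
−0.19·log₂(0.19) = 0.4552
−0.28·log₂(0.28) = 0.5142
Sum ≈ 2.0983 → 2.0983 bits.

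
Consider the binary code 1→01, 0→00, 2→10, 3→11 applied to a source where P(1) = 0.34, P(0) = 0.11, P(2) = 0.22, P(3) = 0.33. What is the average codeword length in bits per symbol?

L̄ = Σ pᵢ·ℓᵢ = 0.34·2 + 0.11·2 + 0.22·2 + 0.33·2 = 2 bits/symbol.

2 bits/symbol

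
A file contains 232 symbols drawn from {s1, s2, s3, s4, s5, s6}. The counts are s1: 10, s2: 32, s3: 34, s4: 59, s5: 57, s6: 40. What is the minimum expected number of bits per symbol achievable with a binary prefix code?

Probabilities are the counts divided by 232.
Repeatedly combine the two least-probable nodes; the expected code length is the sum of the merged weights.
merge 5/116 + 4/29 → 21/116
merge 17/116 + 5/29 → 37/116
merge 21/116 + 57/232 → 99/232
merge 59/232 + 37/116 → 133/232
merge 99/232 + 133/232 → 1
L = 21/116 + 37/116 + 99/232 + 133/232 + 1 = 5/2 = 2.5 bits/symbol.

2.5 bits/symbol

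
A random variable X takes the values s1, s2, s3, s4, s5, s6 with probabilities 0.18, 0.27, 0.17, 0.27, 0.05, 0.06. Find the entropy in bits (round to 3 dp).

2.360 bits

H = −Σ pᵢ log₂ pᵢ.
−0.18·log₂(0.18) = 0.4453
−0.27·log₂(0.27) = 0.5100
−0.17·log₂(0.17) = 0.4346
−0.27·log₂(0.27) = 0.5100
−0.05·log₂(0.05) = 0.2161
−0.06·log₂(0.06) = 0.2435
Sum ≈ 2.3596 → 2.360 bits.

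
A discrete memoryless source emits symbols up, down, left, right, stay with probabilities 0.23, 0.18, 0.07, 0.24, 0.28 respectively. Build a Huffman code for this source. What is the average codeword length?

Repeatedly combine the two least-probable nodes; the expected code length is the sum of the merged weights.
merge 7/100 + 9/50 → 1/4
merge 23/100 + 6/25 → 47/100
merge 1/4 + 7/25 → 53/100
merge 47/100 + 53/100 → 1
L = 1/4 + 47/100 + 53/100 + 1 = 9/4 = 2.25 bits/symbol.

2.25 bits/symbol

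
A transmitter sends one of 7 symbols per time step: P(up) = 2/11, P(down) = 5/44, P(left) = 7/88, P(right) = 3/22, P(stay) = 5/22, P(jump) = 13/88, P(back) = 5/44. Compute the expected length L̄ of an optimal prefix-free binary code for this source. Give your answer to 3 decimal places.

2.773 bits/symbol

Repeatedly combine the two least-probable nodes; the expected code length is the sum of the merged weights.
merge 7/88 + 5/44 → 17/88
merge 5/44 + 3/22 → 1/4
merge 13/88 + 2/11 → 29/88
merge 17/88 + 5/22 → 37/88
merge 1/4 + 29/88 → 51/88
merge 37/88 + 51/88 → 1
L = 17/88 + 1/4 + 29/88 + 37/88 + 51/88 + 1 = 61/22 ≈ 2.773 bits/symbol.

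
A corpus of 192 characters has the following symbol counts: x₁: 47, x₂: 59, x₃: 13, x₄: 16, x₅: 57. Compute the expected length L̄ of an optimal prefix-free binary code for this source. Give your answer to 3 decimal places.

Probabilities are the counts divided by 192.
Repeatedly combine the two least-probable nodes; the expected code length is the sum of the merged weights.
merge 13/192 + 1/12 → 29/192
merge 29/192 + 47/192 → 19/48
merge 19/64 + 59/192 → 29/48
merge 19/48 + 29/48 → 1
L = 29/192 + 19/48 + 29/48 + 1 = 413/192 ≈ 2.151 bits/symbol.

2.151 bits/symbol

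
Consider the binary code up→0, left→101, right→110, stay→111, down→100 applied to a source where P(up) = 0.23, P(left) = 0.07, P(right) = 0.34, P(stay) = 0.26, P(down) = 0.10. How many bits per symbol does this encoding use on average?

2.54 bits/symbol

L̄ = Σ pᵢ·ℓᵢ = 0.23·1 + 0.07·3 + 0.34·3 + 0.26·3 + 0.10·3 = 2.54 bits/symbol.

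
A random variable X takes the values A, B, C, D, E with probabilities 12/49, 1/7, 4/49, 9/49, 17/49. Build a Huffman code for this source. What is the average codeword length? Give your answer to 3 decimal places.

2.224 bits/symbol

Repeatedly combine the two least-probable nodes; the expected code length is the sum of the merged weights.
merge 4/49 + 1/7 → 11/49
merge 9/49 + 11/49 → 20/49
merge 12/49 + 17/49 → 29/49
merge 20/49 + 29/49 → 1
L = 11/49 + 20/49 + 29/49 + 1 = 109/49 ≈ 2.224 bits/symbol.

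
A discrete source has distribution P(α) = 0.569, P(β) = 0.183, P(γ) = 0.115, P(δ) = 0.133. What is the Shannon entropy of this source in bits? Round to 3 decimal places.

1.657 bits

H = −Σ pᵢ log₂ pᵢ.
−0.569·log₂(0.569) = 0.4629
−0.183·log₂(0.183) = 0.4484
−0.115·log₂(0.115) = 0.3588
−0.133·log₂(0.133) = 0.3871
Sum ≈ 1.6572 → 1.657 bits.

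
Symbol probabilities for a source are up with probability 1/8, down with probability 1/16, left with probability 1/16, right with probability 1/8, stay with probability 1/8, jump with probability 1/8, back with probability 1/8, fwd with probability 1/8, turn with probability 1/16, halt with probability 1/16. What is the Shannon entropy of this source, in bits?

3.25 bits

Each probability is a power of 1/2, so log₂(1/p) is an integer.
H = Σ p·log₂(1/p) = 1/8·3 + 1/16·4 + 1/16·4 + 1/8·3 + 1/8·3 + 1/8·3 + 1/8·3 + 1/8·3 + 1/16·4 + 1/16·4 = 3.25 bits.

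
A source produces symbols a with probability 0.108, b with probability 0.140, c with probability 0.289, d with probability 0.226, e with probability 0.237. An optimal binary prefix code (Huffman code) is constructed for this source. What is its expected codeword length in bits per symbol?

2.248 bits/symbol

Repeatedly combine the two least-probable nodes; the expected code length is the sum of the merged weights.
merge 27/250 + 7/50 → 31/125
merge 113/500 + 237/1000 → 463/1000
merge 31/125 + 289/1000 → 537/1000
merge 463/1000 + 537/1000 → 1
L = 31/125 + 463/1000 + 537/1000 + 1 = 281/125 = 2.248 bits/symbol.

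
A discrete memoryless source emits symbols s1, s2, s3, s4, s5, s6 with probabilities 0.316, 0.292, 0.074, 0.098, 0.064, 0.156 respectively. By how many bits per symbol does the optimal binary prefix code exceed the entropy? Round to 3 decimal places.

0.052 bits

Entropy H = −Σ p log₂ p ≈ 2.3221 bits.
Huffman merges: 8/125+37/500→69/500; 49/500+69/500→59/250; 39/250+59/250→49/125; 73/250+79/250→76/125; 49/125+76/125→1. L = 1187/500 ≈ 2.3740.
L − H = 2.3740 − 2.3221 = 0.052 bits.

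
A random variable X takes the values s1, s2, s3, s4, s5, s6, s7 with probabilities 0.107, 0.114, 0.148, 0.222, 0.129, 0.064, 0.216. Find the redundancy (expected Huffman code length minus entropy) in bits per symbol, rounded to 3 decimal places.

Entropy H = −Σ p log₂ p ≈ 2.7046 bits.
Huffman merges: 8/125+107/1000→171/1000; 57/500+129/1000→243/1000; 37/250+171/1000→319/1000; 27/125+111/500→219/500; 243/1000+319/1000→281/500; 219/500+281/500→1. L = 2733/1000 ≈ 2.7330.
L − H = 2.7330 − 2.7046 = 0.028 bits.

0.028 bits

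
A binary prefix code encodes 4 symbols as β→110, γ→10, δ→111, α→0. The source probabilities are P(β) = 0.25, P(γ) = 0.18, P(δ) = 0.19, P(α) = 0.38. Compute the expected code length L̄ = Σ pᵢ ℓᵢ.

2.06 bits/symbol

L̄ = Σ pᵢ·ℓᵢ = 0.25·3 + 0.18·2 + 0.19·3 + 0.38·1 = 2.06 bits/symbol.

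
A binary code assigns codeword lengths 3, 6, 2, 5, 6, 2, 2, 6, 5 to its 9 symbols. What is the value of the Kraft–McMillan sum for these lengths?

With common denominator 2^6 = 64: Σ 2^(−ℓᵢ) = 8/64 + 1/64 + 16/64 + 2/64 + 1/64 + 16/64 + 16/64 + 1/64 + 2/64 = 63/64 = 0.984375.

0.984375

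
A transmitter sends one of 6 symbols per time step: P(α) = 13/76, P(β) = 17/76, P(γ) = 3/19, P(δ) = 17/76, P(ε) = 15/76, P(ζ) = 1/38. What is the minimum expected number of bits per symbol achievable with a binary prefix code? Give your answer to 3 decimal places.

Repeatedly combine the two least-probable nodes; the expected code length is the sum of the merged weights.
merge 1/38 + 3/19 → 7/38
merge 13/76 + 7/38 → 27/76
merge 15/76 + 17/76 → 8/19
merge 17/76 + 27/76 → 11/19
merge 8/19 + 11/19 → 1
L = 7/38 + 27/76 + 8/19 + 11/19 + 1 = 193/76 ≈ 2.539 bits/symbol.

2.539 bits/symbol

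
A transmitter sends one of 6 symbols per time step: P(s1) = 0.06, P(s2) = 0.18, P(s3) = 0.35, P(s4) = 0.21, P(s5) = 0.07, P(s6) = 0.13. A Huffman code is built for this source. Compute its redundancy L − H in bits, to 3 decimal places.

0.047 bits

Entropy H = −Σ p log₂ p ≈ 2.3430 bits.
Huffman merges: 3/50+7/100→13/100; 13/100+13/100→13/50; 9/50+21/100→39/100; 13/50+7/20→61/100; 39/100+61/100→1. L = 239/100 ≈ 2.3900.
L − H = 2.3900 − 2.3430 = 0.047 bits.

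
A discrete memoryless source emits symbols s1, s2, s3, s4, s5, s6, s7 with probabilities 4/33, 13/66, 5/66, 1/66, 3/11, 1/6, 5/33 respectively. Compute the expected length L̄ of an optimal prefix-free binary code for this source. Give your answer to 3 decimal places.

Repeatedly combine the two least-probable nodes; the expected code length is the sum of the merged weights.
merge 1/66 + 5/66 → 1/11
merge 1/11 + 4/33 → 7/33
merge 5/33 + 1/6 → 7/22
merge 13/66 + 7/33 → 9/22
merge 3/11 + 7/22 → 13/22
merge 9/22 + 13/22 → 1
L = 1/11 + 7/33 + 7/22 + 9/22 + 13/22 + 1 = 173/66 ≈ 2.621 bits/symbol.

2.621 bits/symbol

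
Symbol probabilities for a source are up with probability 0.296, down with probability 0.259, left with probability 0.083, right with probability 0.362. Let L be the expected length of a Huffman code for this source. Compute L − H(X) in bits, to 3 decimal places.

Entropy H = −Σ p log₂ p ≈ 1.8534 bits.
Huffman merges: 83/1000+259/1000→171/500; 37/125+171/500→319/500; 181/500+319/500→1. L = 99/50 ≈ 1.9800.
L − H = 1.9800 − 1.8534 = 0.127 bits.

0.127 bits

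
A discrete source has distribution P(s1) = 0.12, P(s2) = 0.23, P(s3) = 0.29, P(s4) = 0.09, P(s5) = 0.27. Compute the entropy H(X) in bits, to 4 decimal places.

H = −Σ pᵢ log₂ pᵢ.
−0.12·log₂(0.12) = 0.3671
−0.23·log₂(0.23) = 0.4877
−0.29·log₂(0.29) = 0.5179
−0.09·log₂(0.09) = 0.3127
−0.27·log₂(0.27) = 0.5100
Sum ≈ 2.1953 → 2.1953 bits.

2.1953 bits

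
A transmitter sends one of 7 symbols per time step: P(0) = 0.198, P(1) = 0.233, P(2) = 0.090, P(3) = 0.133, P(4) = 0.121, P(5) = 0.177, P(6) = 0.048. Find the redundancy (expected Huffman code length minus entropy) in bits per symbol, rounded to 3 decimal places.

Entropy H = −Σ p log₂ p ≈ 2.6732 bits.
Huffman merges: 6/125+9/100→69/500; 121/1000+133/1000→127/500; 69/500+177/1000→63/200; 99/500+233/1000→431/1000; 127/500+63/200→569/1000; 431/1000+569/1000→1. L = 2707/1000 ≈ 2.7070.
L − H = 2.7070 − 2.6732 = 0.034 bits.

0.034 bits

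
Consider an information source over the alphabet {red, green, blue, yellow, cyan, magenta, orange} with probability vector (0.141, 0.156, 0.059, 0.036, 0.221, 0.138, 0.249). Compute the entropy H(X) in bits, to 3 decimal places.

2.605 bits

H = −Σ pᵢ log₂ pᵢ.
−0.141·log₂(0.141) = 0.3985
−0.156·log₂(0.156) = 0.4181
−0.059·log₂(0.059) = 0.2409
−0.036·log₂(0.036) = 0.1727
−0.221·log₂(0.221) = 0.4813
−0.138·log₂(0.138) = 0.3943
−0.249·log₂(0.249) = 0.4994
Sum ≈ 2.6052 → 2.605 bits.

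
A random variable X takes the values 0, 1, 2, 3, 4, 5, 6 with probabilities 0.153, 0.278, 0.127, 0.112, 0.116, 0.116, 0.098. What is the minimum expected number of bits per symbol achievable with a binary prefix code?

Repeatedly combine the two least-probable nodes; the expected code length is the sum of the merged weights.
merge 49/500 + 14/125 → 21/100
merge 29/250 + 29/250 → 29/125
merge 127/1000 + 153/1000 → 7/25
merge 21/100 + 29/125 → 221/500
merge 139/500 + 7/25 → 279/500
merge 221/500 + 279/500 → 1
L = 21/100 + 29/125 + 7/25 + 221/500 + 279/500 + 1 = 1361/500 = 2.722 bits/symbol.

2.722 bits/symbol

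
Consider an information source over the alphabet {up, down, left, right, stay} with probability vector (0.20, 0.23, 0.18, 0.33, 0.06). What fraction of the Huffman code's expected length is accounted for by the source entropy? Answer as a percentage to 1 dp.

96.8%

Entropy H = −Σ p log₂ p ≈ 2.1687 bits.
Huffman merges: 3/50+9/50→6/25; 1/5+23/100→43/100; 6/25+33/100→57/100; 43/100+57/100→1. L = 56/25 ≈ 2.2400.
Efficiency = H/L = 2.1687/2.2400 = 96.8%.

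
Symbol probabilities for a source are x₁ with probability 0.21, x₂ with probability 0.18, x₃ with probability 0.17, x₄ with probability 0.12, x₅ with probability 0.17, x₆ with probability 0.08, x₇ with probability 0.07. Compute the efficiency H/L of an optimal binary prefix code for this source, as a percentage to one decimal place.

98.3%

Entropy H = −Σ p log₂ p ≈ 2.7144 bits.
Huffman merges: 7/100+2/25→3/20; 3/25+3/20→27/100; 17/100+17/100→17/50; 9/50+21/100→39/100; 27/100+17/50→61/100; 39/100+61/100→1. L = 69/25 ≈ 2.7600.
Efficiency = H/L = 2.7144/2.7600 = 98.3%.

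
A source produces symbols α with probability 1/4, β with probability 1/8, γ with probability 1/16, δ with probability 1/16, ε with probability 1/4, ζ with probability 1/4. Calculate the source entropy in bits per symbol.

Each probability is a power of 1/2, so log₂(1/p) is an integer.
H = Σ p·log₂(1/p) = 1/4·2 + 1/8·3 + 1/16·4 + 1/16·4 + 1/4·2 + 1/4·2 = 2.375 bits.

2.375 bits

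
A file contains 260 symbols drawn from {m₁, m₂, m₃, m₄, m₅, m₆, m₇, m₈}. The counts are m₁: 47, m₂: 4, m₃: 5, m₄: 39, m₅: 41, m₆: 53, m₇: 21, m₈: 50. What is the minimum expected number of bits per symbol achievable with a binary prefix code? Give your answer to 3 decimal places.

2.754 bits/symbol

Probabilities are the counts divided by 260.
Repeatedly combine the two least-probable nodes; the expected code length is the sum of the merged weights.
merge 1/65 + 1/52 → 9/260
merge 9/260 + 21/260 → 3/26
merge 3/26 + 3/20 → 69/260
merge 41/260 + 47/260 → 22/65
merge 5/26 + 53/260 → 103/260
merge 69/260 + 22/65 → 157/260
merge 103/260 + 157/260 → 1
L = 9/260 + 3/26 + 69/260 + 22/65 + 103/260 + 157/260 + 1 = 179/65 ≈ 2.754 bits/symbol.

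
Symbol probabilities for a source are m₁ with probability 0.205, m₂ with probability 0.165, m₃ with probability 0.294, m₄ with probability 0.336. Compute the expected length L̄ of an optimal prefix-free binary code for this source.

2 bits/symbol

Repeatedly combine the two least-probable nodes; the expected code length is the sum of the merged weights.
merge 33/200 + 41/200 → 37/100
merge 147/500 + 42/125 → 63/100
merge 37/100 + 63/100 → 1
L = 37/100 + 63/100 + 1 = 2 bits/symbol.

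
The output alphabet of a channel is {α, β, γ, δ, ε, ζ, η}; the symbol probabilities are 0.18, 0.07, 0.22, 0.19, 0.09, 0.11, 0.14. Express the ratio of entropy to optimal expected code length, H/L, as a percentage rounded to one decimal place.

98.5%

Entropy H = −Σ p log₂ p ≈ 2.7097 bits.
Huffman merges: 7/100+9/100→4/25; 11/100+7/50→1/4; 4/25+9/50→17/50; 19/100+11/50→41/100; 1/4+17/50→59/100; 41/100+59/100→1. L = 11/4 ≈ 2.7500.
Efficiency = H/L = 2.7097/2.7500 = 98.5%.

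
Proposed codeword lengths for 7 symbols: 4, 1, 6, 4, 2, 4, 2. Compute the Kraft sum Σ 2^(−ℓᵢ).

1.203125

With common denominator 2^6 = 64: Σ 2^(−ℓᵢ) = 4/64 + 32/64 + 1/64 + 4/64 + 16/64 + 4/64 + 16/64 = 77/64 = 1.203125.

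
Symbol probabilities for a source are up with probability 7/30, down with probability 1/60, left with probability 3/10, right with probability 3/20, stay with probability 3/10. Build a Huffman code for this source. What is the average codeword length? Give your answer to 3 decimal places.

2.167 bits/symbol

Repeatedly combine the two least-probable nodes; the expected code length is the sum of the merged weights.
merge 1/60 + 3/20 → 1/6
merge 1/6 + 7/30 → 2/5
merge 3/10 + 3/10 → 3/5
merge 2/5 + 3/5 → 1
L = 1/6 + 2/5 + 3/5 + 1 = 13/6 ≈ 2.167 bits/symbol.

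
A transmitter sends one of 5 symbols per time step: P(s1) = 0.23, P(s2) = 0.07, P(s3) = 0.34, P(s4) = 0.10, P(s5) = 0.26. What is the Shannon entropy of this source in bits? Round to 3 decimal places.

H = −Σ pᵢ log₂ pᵢ.
−0.23·log₂(0.23) = 0.4877
−0.07·log₂(0.07) = 0.2686
−0.34·log₂(0.34) = 0.5292
−0.10·log₂(0.10) = 0.3322
−0.26·log₂(0.26) = 0.5053
Sum ≈ 2.1229 → 2.123 bits.

2.123 bits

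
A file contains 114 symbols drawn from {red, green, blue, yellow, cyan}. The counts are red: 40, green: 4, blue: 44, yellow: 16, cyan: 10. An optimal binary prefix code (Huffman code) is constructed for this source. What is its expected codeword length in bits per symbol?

Probabilities are the counts divided by 114.
Repeatedly combine the two least-probable nodes; the expected code length is the sum of the merged weights.
merge 2/57 + 5/57 → 7/57
merge 7/57 + 8/57 → 5/19
merge 5/19 + 20/57 → 35/57
merge 22/57 + 35/57 → 1
L = 7/57 + 5/19 + 35/57 + 1 = 2 bits/symbol.

2 bits/symbol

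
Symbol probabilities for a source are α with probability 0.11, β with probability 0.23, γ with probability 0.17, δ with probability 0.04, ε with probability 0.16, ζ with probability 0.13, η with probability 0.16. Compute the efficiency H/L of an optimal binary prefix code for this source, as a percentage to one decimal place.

97.7%

Entropy H = −Σ p log₂ p ≈ 2.6870 bits.
Huffman merges: 1/25+11/100→3/20; 13/100+3/20→7/25; 4/25+4/25→8/25; 17/100+23/100→2/5; 7/25+8/25→3/5; 2/5+3/5→1. L = 11/4 ≈ 2.7500.
Efficiency = H/L = 2.6870/2.7500 = 97.7%.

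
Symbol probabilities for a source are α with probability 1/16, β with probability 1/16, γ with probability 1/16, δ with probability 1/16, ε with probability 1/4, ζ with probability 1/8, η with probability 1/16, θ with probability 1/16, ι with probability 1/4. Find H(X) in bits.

Each probability is a power of 1/2, so log₂(1/p) is an integer.
H = Σ p·log₂(1/p) = 1/16·4 + 1/16·4 + 1/16·4 + 1/16·4 + 1/4·2 + 1/8·3 + 1/16·4 + 1/16·4 + 1/4·2 = 2.875 bits.

2.875 bits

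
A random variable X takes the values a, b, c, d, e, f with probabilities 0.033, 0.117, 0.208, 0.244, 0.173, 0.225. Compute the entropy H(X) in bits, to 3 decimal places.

H = −Σ pᵢ log₂ pᵢ.
−0.033·log₂(0.033) = 0.1624
−0.117·log₂(0.117) = 0.3622
−0.208·log₂(0.208) = 0.4712
−0.244·log₂(0.244) = 0.4966
−0.173·log₂(0.173) = 0.4379
−0.225·log₂(0.225) = 0.4842
Sum ≈ 2.4144 → 2.414 bits.

2.414 bits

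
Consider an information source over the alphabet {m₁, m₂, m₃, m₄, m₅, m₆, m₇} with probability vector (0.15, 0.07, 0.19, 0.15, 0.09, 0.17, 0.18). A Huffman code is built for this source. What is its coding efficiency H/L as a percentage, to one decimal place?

Entropy H = −Σ p log₂ p ≈ 2.7374 bits.
Huffman merges: 7/100+9/100→4/25; 3/20+3/20→3/10; 4/25+17/100→33/100; 9/50+19/100→37/100; 3/10+33/100→63/100; 37/100+63/100→1. L = 279/100 ≈ 2.7900.
Efficiency = H/L = 2.7374/2.7900 = 98.1%.

98.1%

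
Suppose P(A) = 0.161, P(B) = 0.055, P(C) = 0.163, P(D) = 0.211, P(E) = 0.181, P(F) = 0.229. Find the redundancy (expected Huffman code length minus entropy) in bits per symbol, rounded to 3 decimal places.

0.072 bits

Entropy H = −Σ p log₂ p ≈ 2.4879 bits.
Huffman merges: 11/200+161/1000→27/125; 163/1000+181/1000→43/125; 211/1000+27/125→427/1000; 229/1000+43/125→573/1000; 427/1000+573/1000→1. L = 64/25 ≈ 2.5600.
L − H = 2.5600 − 2.4879 = 0.072 bits.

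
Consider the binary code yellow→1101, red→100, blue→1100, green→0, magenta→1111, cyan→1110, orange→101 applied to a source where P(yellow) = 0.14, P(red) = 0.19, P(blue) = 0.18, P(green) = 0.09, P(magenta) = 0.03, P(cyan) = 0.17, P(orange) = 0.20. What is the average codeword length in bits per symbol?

L̄ = Σ pᵢ·ℓᵢ = 0.14·4 + 0.19·3 + 0.18·4 + 0.09·1 + 0.03·4 + 0.17·4 + 0.20·3 = 3.34 bits/symbol.

3.34 bits/symbol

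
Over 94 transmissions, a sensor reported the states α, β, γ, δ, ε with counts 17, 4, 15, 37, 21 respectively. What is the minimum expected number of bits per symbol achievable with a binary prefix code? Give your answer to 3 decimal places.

2.191 bits/symbol

Probabilities are the counts divided by 94.
Repeatedly combine the two least-probable nodes; the expected code length is the sum of the merged weights.
merge 2/47 + 15/94 → 19/94
merge 17/94 + 19/94 → 18/47
merge 21/94 + 18/47 → 57/94
merge 37/94 + 57/94 → 1
L = 19/94 + 18/47 + 57/94 + 1 = 103/47 ≈ 2.191 bits/symbol.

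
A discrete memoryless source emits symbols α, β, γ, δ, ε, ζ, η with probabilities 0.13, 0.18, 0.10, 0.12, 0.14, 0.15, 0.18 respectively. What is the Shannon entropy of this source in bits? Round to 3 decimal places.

2.780 bits

H = −Σ pᵢ log₂ pᵢ.
−0.13·log₂(0.13) = 0.3826
−0.18·log₂(0.18) = 0.4453
−0.10·log₂(0.10) = 0.3322
−0.12·log₂(0.12) = 0.3671
−0.14·log₂(0.14) = 0.3971
−0.15·log₂(0.15) = 0.4105
−0.18·log₂(0.18) = 0.4453
Sum ≈ 2.7802 → 2.780 bits.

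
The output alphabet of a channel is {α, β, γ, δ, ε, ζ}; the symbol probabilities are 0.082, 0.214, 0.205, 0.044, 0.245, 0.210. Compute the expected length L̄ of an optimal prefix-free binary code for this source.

Repeatedly combine the two least-probable nodes; the expected code length is the sum of the merged weights.
merge 11/250 + 41/500 → 63/500
merge 63/500 + 41/200 → 331/1000
merge 21/100 + 107/500 → 53/125
merge 49/200 + 331/1000 → 72/125
merge 53/125 + 72/125 → 1
L = 63/500 + 331/1000 + 53/125 + 72/125 + 1 = 2457/1000 = 2.457 bits/symbol.

2.457 bits/symbol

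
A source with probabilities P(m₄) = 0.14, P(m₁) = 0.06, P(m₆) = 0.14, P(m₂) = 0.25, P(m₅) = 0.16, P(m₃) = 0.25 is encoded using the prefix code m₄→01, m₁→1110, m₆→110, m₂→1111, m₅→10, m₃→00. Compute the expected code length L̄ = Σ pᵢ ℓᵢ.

2.76 bits/symbol

L̄ = Σ pᵢ·ℓᵢ = 0.14·2 + 0.06·4 + 0.14·3 + 0.25·4 + 0.16·2 + 0.25·2 = 2.76 bits/symbol.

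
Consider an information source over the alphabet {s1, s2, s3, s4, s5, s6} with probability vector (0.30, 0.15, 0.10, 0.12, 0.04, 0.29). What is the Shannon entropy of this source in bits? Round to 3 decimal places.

H = −Σ pᵢ log₂ pᵢ.
−0.30·log₂(0.30) = 0.5211
−0.15·log₂(0.15) = 0.4105
−0.10·log₂(0.10) = 0.3322
−0.12·log₂(0.12) = 0.3671
−0.04·log₂(0.04) = 0.1858
−0.29·log₂(0.29) = 0.5179
Sum ≈ 2.3346 → 2.335 bits.

2.335 bits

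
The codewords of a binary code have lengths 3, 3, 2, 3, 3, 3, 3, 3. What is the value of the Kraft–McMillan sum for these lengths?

1.125

With common denominator 2^3 = 8: Σ 2^(−ℓᵢ) = 1/8 + 1/8 + 2/8 + 1/8 + 1/8 + 1/8 + 1/8 + 1/8 = 9/8 = 1.125.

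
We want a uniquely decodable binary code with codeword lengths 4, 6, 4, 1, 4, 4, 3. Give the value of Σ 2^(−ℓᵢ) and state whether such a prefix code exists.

0.890625; yes

With common denominator 2^6 = 64: Σ 2^(−ℓᵢ) = 4/64 + 1/64 + 4/64 + 32/64 + 4/64 + 4/64 + 8/64 = 57/64 = 0.890625.
Kraft's inequality requires Σ ≤ 1; here Σ = 0.890625 ≤ 1, so such a prefix code exists.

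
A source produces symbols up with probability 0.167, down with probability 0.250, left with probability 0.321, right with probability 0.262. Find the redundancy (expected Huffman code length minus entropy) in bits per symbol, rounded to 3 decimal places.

0.036 bits

Entropy H = −Σ p log₂ p ≈ 1.9637 bits.
Huffman merges: 167/1000+1/4→417/1000; 131/500+321/1000→583/1000; 417/1000+583/1000→1. L = 2 ≈ 2.0000.
L − H = 2.0000 − 1.9637 = 0.036 bits.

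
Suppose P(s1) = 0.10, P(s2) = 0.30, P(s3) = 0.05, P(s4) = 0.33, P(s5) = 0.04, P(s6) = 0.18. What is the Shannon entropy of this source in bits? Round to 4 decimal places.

2.2283 bits

H = −Σ pᵢ log₂ pᵢ.
−0.10·log₂(0.10) = 0.3322
−0.30·log₂(0.30) = 0.5211
−0.05·log₂(0.05) = 0.2161
−0.33·log₂(0.33) = 0.5278
−0.04·log₂(0.04) = 0.1858
−0.18·log₂(0.18) = 0.4453
Sum ≈ 2.2283 → 2.2283 bits.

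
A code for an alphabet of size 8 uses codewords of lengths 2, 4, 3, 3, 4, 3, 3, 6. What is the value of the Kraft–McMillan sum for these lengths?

With common denominator 2^6 = 64: Σ 2^(−ℓᵢ) = 16/64 + 4/64 + 8/64 + 8/64 + 4/64 + 8/64 + 8/64 + 1/64 = 57/64 = 0.890625.

0.890625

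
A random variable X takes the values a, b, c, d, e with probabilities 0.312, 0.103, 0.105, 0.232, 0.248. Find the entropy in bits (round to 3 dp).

2.191 bits

H = −Σ pᵢ log₂ pᵢ.
−0.312·log₂(0.312) = 0.5243
−0.103·log₂(0.103) = 0.3378
−0.105·log₂(0.105) = 0.3414
−0.232·log₂(0.232) = 0.4890
−0.248·log₂(0.248) = 0.4989
Sum ≈ 2.1913 → 2.191 bits.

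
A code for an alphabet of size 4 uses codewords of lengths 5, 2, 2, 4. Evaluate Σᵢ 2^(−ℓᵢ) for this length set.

0.59375

With common denominator 2^5 = 32: Σ 2^(−ℓᵢ) = 1/32 + 8/32 + 8/32 + 2/32 = 19/32 = 0.59375.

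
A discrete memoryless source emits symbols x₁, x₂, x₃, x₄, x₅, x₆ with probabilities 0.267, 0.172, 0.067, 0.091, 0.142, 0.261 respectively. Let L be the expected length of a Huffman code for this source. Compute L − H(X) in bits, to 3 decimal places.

Entropy H = −Σ p log₂ p ≈ 2.4271 bits.
Huffman merges: 67/1000+91/1000→79/500; 71/500+79/500→3/10; 43/250+261/1000→433/1000; 267/1000+3/10→567/1000; 433/1000+567/1000→1. L = 1229/500 ≈ 2.4580.
L − H = 2.4580 − 2.4271 = 0.031 bits.

0.031 bits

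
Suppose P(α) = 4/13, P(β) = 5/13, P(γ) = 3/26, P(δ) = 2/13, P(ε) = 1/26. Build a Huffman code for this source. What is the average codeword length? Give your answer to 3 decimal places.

Repeatedly combine the two least-probable nodes; the expected code length is the sum of the merged weights.
merge 1/26 + 3/26 → 2/13
merge 2/13 + 2/13 → 4/13
merge 4/13 + 4/13 → 8/13
merge 5/13 + 8/13 → 1
L = 2/13 + 4/13 + 8/13 + 1 = 27/13 ≈ 2.077 bits/symbol.

2.077 bits/symbol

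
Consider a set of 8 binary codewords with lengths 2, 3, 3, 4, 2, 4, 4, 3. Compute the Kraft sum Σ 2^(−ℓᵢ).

With common denominator 2^4 = 16: Σ 2^(−ℓᵢ) = 4/16 + 2/16 + 2/16 + 1/16 + 4/16 + 1/16 + 1/16 + 2/16 = 17/16 = 1.0625.

1.0625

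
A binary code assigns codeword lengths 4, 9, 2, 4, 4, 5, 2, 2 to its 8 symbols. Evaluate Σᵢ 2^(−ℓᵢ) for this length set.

With common denominator 2^9 = 512: Σ 2^(−ℓᵢ) = 32/512 + 1/512 + 128/512 + 32/512 + 32/512 + 16/512 + 128/512 + 128/512 = 497/512 = 0.970703125.

0.970703125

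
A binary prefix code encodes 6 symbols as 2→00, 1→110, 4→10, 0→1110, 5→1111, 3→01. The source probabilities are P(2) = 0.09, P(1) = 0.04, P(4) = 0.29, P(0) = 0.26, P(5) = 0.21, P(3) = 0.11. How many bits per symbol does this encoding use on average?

L̄ = Σ pᵢ·ℓᵢ = 0.09·2 + 0.04·3 + 0.29·2 + 0.26·4 + 0.21·4 + 0.11·2 = 2.98 bits/symbol.

2.98 bits/symbol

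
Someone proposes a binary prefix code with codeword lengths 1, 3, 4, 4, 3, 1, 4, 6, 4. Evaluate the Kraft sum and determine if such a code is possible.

With common denominator 2^6 = 64: Σ 2^(−ℓᵢ) = 32/64 + 8/64 + 4/64 + 4/64 + 8/64 + 32/64 + 4/64 + 1/64 + 4/64 = 97/64 = 1.515625.
Kraft's inequality requires Σ ≤ 1; here Σ = 1.515625 > 1, so no such prefix code exists.

1.515625; no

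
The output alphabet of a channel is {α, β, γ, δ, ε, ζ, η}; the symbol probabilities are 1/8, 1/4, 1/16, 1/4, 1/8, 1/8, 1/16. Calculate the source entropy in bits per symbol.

2.625 bits

Each probability is a power of 1/2, so log₂(1/p) is an integer.
H = Σ p·log₂(1/p) = 1/8·3 + 1/4·2 + 1/16·4 + 1/4·2 + 1/8·3 + 1/8·3 + 1/16·4 = 2.625 bits.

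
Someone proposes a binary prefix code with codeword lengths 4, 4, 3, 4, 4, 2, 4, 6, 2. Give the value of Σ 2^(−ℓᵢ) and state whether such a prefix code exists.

0.953125; yes

With common denominator 2^6 = 64: Σ 2^(−ℓᵢ) = 4/64 + 4/64 + 8/64 + 4/64 + 4/64 + 16/64 + 4/64 + 1/64 + 16/64 = 61/64 = 0.953125.
Kraft's inequality requires Σ ≤ 1; here Σ = 0.953125 ≤ 1, so such a prefix code exists.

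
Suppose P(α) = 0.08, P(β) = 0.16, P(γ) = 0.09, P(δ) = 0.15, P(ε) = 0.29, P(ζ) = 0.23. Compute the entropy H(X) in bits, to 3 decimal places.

H = −Σ pᵢ log₂ pᵢ.
−0.08·log₂(0.08) = 0.2915
−0.16·log₂(0.16) = 0.4230
−0.09·log₂(0.09) = 0.3127
−0.15·log₂(0.15) = 0.4105
−0.29·log₂(0.29) = 0.5179
−0.23·log₂(0.23) = 0.4877
Sum ≈ 2.4433 → 2.443 bits.

2.443 bits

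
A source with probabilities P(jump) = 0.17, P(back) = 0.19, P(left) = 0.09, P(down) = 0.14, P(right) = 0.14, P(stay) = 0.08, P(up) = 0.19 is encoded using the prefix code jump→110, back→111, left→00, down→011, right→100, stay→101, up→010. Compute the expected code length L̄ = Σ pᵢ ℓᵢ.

L̄ = Σ pᵢ·ℓᵢ = 0.17·3 + 0.19·3 + 0.09·2 + 0.14·3 + 0.14·3 + 0.08·3 + 0.19·3 = 2.91 bits/symbol.

2.91 bits/symbol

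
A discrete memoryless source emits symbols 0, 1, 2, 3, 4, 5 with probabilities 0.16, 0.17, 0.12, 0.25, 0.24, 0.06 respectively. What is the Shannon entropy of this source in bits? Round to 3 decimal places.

2.462 bits

H = −Σ pᵢ log₂ pᵢ.
−0.16·log₂(0.16) = 0.4230
−0.17·log₂(0.17) = 0.4346
−0.12·log₂(0.12) = 0.3671
−0.25·log₂(0.25) = 0.5000
−0.24·log₂(0.24) = 0.4941
−0.06·log₂(0.06) = 0.2435
Sum ≈ 2.4623 → 2.462 bits.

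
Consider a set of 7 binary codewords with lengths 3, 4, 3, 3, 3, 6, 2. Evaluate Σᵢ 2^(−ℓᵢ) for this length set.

0.828125

With common denominator 2^6 = 64: Σ 2^(−ℓᵢ) = 8/64 + 4/64 + 8/64 + 8/64 + 8/64 + 1/64 + 16/64 = 53/64 = 0.828125.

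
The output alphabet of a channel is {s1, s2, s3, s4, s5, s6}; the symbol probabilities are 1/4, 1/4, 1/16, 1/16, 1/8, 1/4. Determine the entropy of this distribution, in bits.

2.375 bits

Each probability is a power of 1/2, so log₂(1/p) is an integer.
H = Σ p·log₂(1/p) = 1/4·2 + 1/4·2 + 1/16·4 + 1/16·4 + 1/8·3 + 1/4·2 = 2.375 bits.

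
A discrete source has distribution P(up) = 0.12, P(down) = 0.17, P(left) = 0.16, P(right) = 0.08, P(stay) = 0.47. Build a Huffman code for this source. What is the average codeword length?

2.06 bits/symbol

Repeatedly combine the two least-probable nodes; the expected code length is the sum of the merged weights.
merge 2/25 + 3/25 → 1/5
merge 4/25 + 17/100 → 33/100
merge 1/5 + 33/100 → 53/100
merge 47/100 + 53/100 → 1
L = 1/5 + 33/100 + 53/100 + 1 = 103/50 = 2.06 bits/symbol.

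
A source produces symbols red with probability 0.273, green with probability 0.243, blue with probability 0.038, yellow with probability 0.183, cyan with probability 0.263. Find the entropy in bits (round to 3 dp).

H = −Σ pᵢ log₂ pᵢ.
−0.273·log₂(0.273) = 0.5113
−0.243·log₂(0.243) = 0.4960
−0.038·log₂(0.038) = 0.1793
−0.183·log₂(0.183) = 0.4484
−0.263·log₂(0.263) = 0.5068
Sum ≈ 2.1417 → 2.142 bits.

2.142 bits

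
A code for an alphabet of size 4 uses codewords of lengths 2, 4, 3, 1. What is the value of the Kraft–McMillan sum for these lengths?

With common denominator 2^4 = 16: Σ 2^(−ℓᵢ) = 4/16 + 1/16 + 2/16 + 8/16 = 15/16 = 0.9375.

0.9375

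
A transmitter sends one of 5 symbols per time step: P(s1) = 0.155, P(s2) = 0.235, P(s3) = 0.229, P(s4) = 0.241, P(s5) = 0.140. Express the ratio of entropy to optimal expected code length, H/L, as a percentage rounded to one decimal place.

99.6%

Entropy H = −Σ p log₂ p ≈ 2.2867 bits.
Huffman merges: 7/50+31/200→59/200; 229/1000+47/200→58/125; 241/1000+59/200→67/125; 58/125+67/125→1. L = 459/200 ≈ 2.2950.
Efficiency = H/L = 2.2867/2.2950 = 99.6%.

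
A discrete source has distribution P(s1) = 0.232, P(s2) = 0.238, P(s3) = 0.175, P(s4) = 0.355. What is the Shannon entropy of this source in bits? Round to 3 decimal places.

H = −Σ pᵢ log₂ pᵢ.
−0.232·log₂(0.232) = 0.4890
−0.238·log₂(0.238) = 0.4929
−0.175·log₂(0.175) = 0.4401
−0.355·log₂(0.355) = 0.5304
Sum ≈ 1.9524 → 1.952 bits.

1.952 bits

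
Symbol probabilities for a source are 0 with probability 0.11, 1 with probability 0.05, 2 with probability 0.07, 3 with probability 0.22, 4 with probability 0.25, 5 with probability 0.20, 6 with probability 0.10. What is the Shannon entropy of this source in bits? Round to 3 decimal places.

H = −Σ pᵢ log₂ pᵢ.
−0.11·log₂(0.11) = 0.3503
−0.05·log₂(0.05) = 0.2161
−0.07·log₂(0.07) = 0.2686
−0.22·log₂(0.22) = 0.4806
−0.25·log₂(0.25) = 0.5000
−0.20·log₂(0.20) = 0.4644
−0.10·log₂(0.10) = 0.3322
Sum ≈ 2.6121 → 2.612 bits.

2.612 bits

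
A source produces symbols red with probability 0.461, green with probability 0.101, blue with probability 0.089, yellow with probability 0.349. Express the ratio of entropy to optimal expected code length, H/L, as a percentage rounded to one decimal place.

97.7%

Entropy H = −Σ p log₂ p ≈ 1.6897 bits.
Huffman merges: 89/1000+101/1000→19/100; 19/100+349/1000→539/1000; 461/1000+539/1000→1. L = 1729/1000 ≈ 1.7290.
Efficiency = H/L = 1.6897/1.7290 = 97.7%.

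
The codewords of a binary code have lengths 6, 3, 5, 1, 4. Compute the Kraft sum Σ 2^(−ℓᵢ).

0.734375

With common denominator 2^6 = 64: Σ 2^(−ℓᵢ) = 1/64 + 8/64 + 2/64 + 32/64 + 4/64 = 47/64 = 0.734375.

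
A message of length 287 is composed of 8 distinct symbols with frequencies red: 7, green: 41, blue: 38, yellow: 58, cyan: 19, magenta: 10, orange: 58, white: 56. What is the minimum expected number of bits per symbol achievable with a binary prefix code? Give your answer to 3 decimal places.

Probabilities are the counts divided by 287.
Repeatedly combine the two least-probable nodes; the expected code length is the sum of the merged weights.
merge 1/41 + 10/287 → 17/287
merge 17/287 + 19/287 → 36/287
merge 36/287 + 38/287 → 74/287
merge 1/7 + 8/41 → 97/287
merge 58/287 + 58/287 → 116/287
merge 74/287 + 97/287 → 171/287
merge 116/287 + 171/287 → 1
L = 17/287 + 36/287 + 74/287 + 97/287 + 116/287 + 171/287 + 1 = 114/41 ≈ 2.780 bits/symbol.

2.780 bits/symbol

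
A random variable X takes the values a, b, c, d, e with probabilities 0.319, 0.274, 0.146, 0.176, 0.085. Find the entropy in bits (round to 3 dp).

H = −Σ pᵢ log₂ pᵢ.
−0.319·log₂(0.319) = 0.5258
−0.274·log₂(0.274) = 0.5118
−0.146·log₂(0.146) = 0.4053
−0.176·log₂(0.176) = 0.4411
−0.085·log₂(0.085) = 0.3023
Sum ≈ 2.1863 → 2.186 bits.

2.186 bits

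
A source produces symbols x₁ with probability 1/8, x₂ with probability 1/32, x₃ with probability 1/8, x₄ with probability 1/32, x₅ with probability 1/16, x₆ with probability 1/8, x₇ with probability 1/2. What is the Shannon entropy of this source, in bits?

2.1875 bits

Each probability is a power of 1/2, so log₂(1/p) is an integer.
H = Σ p·log₂(1/p) = 1/8·3 + 1/32·5 + 1/8·3 + 1/32·5 + 1/16·4 + 1/8·3 + 1/2·1 = 2.1875 bits.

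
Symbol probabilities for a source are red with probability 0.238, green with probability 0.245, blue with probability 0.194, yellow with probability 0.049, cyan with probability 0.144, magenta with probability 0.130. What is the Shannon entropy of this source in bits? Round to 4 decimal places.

H = −Σ pᵢ log₂ pᵢ.
−0.238·log₂(0.238) = 0.4929
−0.245·log₂(0.245) = 0.4971
−0.194·log₂(0.194) = 0.4590
−0.049·log₂(0.049) = 0.2132
−0.144·log₂(0.144) = 0.4026
−0.130·log₂(0.130) = 0.3826
Sum ≈ 2.4475 → 2.4475 bits.

2.4475 bits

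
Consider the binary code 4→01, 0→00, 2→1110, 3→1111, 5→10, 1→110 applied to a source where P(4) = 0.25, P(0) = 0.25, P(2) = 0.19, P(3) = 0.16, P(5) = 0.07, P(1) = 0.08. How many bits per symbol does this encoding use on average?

L̄ = Σ pᵢ·ℓᵢ = 0.25·2 + 0.25·2 + 0.19·4 + 0.16·4 + 0.07·2 + 0.08·3 = 2.78 bits/symbol.

2.78 bits/symbol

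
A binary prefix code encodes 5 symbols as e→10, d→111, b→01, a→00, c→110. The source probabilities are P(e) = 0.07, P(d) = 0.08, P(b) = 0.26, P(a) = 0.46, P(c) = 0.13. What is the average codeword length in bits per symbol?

2.21 bits/symbol

L̄ = Σ pᵢ·ℓᵢ = 0.07·2 + 0.08·3 + 0.26·2 + 0.46·2 + 0.13·3 = 2.21 bits/symbol.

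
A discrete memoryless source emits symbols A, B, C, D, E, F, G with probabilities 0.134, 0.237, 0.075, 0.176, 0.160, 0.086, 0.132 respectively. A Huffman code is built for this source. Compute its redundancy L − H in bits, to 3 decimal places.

Entropy H = −Σ p log₂ p ≈ 2.7152 bits.
Huffman merges: 3/40+43/500→161/1000; 33/250+67/500→133/500; 4/25+161/1000→321/1000; 22/125+237/1000→413/1000; 133/500+321/1000→587/1000; 413/1000+587/1000→1. L = 687/250 ≈ 2.7480.
L − H = 2.7480 − 2.7152 = 0.033 bits.

0.033 bits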